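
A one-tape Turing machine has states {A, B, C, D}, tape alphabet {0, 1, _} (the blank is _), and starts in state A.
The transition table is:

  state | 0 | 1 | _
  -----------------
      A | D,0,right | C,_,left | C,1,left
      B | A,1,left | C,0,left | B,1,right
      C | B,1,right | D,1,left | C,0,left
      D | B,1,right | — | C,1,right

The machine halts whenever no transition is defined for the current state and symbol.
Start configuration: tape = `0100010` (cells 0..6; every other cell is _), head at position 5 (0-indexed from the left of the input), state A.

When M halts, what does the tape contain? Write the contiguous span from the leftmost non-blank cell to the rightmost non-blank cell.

01100_1

A | 01000[1]0   read 1 → write _, move left, go to C
C | 0100[0]_0   read 0 → write 1, move right, go to B
B | 01001[_]0   read _ → write 1, move right, go to B
B | 010011[0]   read 0 → write 1, move left, go to A
A | 01001[1]1   read 1 → write _, move left, go to C
C | 0100[1]_1   read 1 → write 1, move left, go to D
D | 010[0]1_1   read 0 → write 1, move right, go to B
B | 0101[1]_1   read 1 → write 0, move left, go to C
C | 010[1]0_1   read 1 → write 1, move left, go to D
D | 01[0]10_1   read 0 → write 1, move right, go to B
B | 011[1]0_1   read 1 → write 0, move left, go to C
C | 01[1]00_1   read 1 → write 1, move left, go to D
D | 0[1]100_1
The non-blank tape span at halt is 01100_1.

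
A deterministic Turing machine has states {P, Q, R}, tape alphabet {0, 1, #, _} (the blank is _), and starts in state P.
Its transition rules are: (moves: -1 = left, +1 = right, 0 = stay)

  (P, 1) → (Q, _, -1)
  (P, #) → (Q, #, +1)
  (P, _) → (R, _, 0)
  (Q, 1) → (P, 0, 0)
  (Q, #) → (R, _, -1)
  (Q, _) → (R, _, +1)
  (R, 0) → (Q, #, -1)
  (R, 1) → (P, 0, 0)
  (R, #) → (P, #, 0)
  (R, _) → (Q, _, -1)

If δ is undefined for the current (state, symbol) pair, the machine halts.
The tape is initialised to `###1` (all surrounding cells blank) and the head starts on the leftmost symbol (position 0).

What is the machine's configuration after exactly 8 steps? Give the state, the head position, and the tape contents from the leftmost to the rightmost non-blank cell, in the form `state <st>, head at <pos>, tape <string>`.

P | [#]##1   read # → write #, move +1, go to Q
Q | #[#]#1   read # → write _, move -1, go to R
R | [#]_#1   read # → write #, move 0, go to P
P | [#]_#1   read # → write #, move +1, go to Q
Q | #[_]#1   read _ → write _, move +1, go to R
R | #_[#]1   read # → write #, move 0, go to P
P | #_[#]1   read # → write #, move +1, go to Q
Q | #_#[1]   read 1 → write 0, move 0, go to P
P | #_#[0]
After 8 steps: state P, head at 3, tape #_#0.

state P, head at 3, tape #_#0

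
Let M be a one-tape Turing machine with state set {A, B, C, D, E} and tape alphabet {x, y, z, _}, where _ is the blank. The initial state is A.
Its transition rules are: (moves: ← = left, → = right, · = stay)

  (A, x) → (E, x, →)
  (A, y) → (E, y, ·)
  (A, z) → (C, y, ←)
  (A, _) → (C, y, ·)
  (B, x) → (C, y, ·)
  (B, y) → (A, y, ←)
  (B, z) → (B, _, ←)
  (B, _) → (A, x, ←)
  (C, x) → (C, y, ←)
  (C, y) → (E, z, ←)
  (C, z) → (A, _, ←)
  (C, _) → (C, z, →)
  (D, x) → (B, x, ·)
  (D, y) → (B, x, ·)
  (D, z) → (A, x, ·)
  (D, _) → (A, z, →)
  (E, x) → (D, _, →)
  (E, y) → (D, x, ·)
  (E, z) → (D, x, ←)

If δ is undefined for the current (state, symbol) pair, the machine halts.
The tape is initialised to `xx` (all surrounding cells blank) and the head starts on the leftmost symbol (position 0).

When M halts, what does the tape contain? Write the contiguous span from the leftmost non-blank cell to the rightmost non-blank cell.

zxzx

state=A head=0 tape=_[x]x__   (A,x)→(E,x,→)
state=E head=1 tape=_x[x]__   (E,x)→(D,_,→)
state=D head=2 tape=_x_[_]_   (D,_)→(A,z,→)
state=A head=3 tape=_x_z[_]   (A,_)→(C,y,·)
state=C head=3 tape=_x_z[y]   (C,y)→(E,z,←)
state=E head=2 tape=_x_[z]z   (E,z)→(D,x,←)
state=D head=1 tape=_x[_]xz   (D,_)→(A,z,→)
state=A head=2 tape=_xz[x]z   (A,x)→(E,x,→)
state=E head=3 tape=_xzx[z]   (E,z)→(D,x,←)
state=D head=2 tape=_xz[x]x   (D,x)→(B,x,·)
state=B head=2 tape=_xz[x]x   (B,x)→(C,y,·)
state=C head=2 tape=_xz[y]x   (C,y)→(E,z,←)
state=E head=1 tape=_x[z]zx   (E,z)→(D,x,←)
state=D head=0 tape=_[x]xzx   (D,x)→(B,x,·)
state=B head=0 tape=_[x]xzx   (B,x)→(C,y,·)
state=C head=0 tape=_[y]xzx   (C,y)→(E,z,←)
state=E head=-1 tape=[_]zxzx
The non-blank tape span at halt is zxzx.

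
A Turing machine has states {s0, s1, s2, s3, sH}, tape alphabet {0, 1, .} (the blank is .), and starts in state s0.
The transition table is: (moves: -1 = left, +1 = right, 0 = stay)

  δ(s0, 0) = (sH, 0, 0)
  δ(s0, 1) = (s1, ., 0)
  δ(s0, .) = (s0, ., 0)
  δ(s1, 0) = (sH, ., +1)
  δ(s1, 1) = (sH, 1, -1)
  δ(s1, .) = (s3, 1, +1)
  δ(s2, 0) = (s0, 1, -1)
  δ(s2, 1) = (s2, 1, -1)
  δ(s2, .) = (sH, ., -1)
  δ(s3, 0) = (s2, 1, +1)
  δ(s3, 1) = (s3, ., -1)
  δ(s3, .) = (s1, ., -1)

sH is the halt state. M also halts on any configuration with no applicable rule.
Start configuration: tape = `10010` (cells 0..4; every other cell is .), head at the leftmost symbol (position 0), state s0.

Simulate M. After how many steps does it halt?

13

state=s0 head=0 tape=...[1]0010   (s0,1)→(s1,.,0)
state=s1 head=0 tape=...[.]0010   (s1,.)→(s3,1,+1)
state=s3 head=1 tape=...1[0]010   (s3,0)→(s2,1,+1)
state=s2 head=2 tape=...11[0]10   (s2,0)→(s0,1,-1)
state=s0 head=1 tape=...1[1]110   (s0,1)→(s1,.,0)
state=s1 head=1 tape=...1[.]110   (s1,.)→(s3,1,+1)
state=s3 head=2 tape=...11[1]10   (s3,1)→(s3,.,-1)
state=s3 head=1 tape=...1[1].10   (s3,1)→(s3,.,-1)
state=s3 head=0 tape=...[1]..10   (s3,1)→(s3,.,-1)
state=s3 head=-1 tape=..[.]...10   (s3,.)→(s1,.,-1)
state=s1 head=-2 tape=.[.]....10   (s1,.)→(s3,1,+1)
state=s3 head=-1 tape=.1[.]...10   (s3,.)→(s1,.,-1)
state=s1 head=-2 tape=.[1]....10   (s1,1)→(sH,1,-1)
state=sH head=-3 tape=[.]1....10
M halts after 13 transitions.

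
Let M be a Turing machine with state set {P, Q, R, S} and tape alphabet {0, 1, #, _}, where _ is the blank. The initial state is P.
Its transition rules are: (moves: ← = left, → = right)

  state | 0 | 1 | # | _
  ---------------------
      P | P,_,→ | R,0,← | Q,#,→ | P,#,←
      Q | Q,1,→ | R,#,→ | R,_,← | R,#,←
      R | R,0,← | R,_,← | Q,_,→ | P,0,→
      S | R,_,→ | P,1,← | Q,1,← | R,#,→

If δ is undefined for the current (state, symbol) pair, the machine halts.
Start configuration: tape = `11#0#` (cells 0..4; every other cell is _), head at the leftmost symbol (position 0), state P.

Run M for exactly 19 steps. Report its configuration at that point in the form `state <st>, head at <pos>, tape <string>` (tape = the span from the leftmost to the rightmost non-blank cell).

state P, head at 3, tape 00_00#

P | _[1]1#0#   read 1 → write 0, move ←, go to R
R | [_]01#0#   read _ → write 0, move →, go to P
P | 0[0]1#0#   read 0 → write _, move →, go to P
P | 0_[1]#0#   read 1 → write 0, move ←, go to R
R | 0[_]0#0#   read _ → write 0, move →, go to P
P | 00[0]#0#   read 0 → write _, move →, go to P
P | 00_[#]0#   read # → write #, move →, go to Q
Q | 00_#[0]#   read 0 → write 1, move →, go to Q
Q | 00_#1[#]   read # → write _, move ←, go to R
R | 00_#[1]_   read 1 → write _, move ←, go to R
R | 00_[#]__   read # → write _, move →, go to Q
Q | 00__[_]_   read _ → write #, move ←, go to R
R | 00_[_]#_   read _ → write 0, move →, go to P
P | 00_0[#]_   read # → write #, move →, go to Q
Q | 00_0#[_]   read _ → write #, move ←, go to R
R | 00_0[#]#   read # → write _, move →, go to Q
Q | 00_0_[#]   read # → write _, move ←, go to R
R | 00_0[_]_   read _ → write 0, move →, go to P
P | 00_00[_]   read _ → write #, move ←, go to P
P | 00_0[0]#
After 19 steps: state P, head at 3, tape 00_00#.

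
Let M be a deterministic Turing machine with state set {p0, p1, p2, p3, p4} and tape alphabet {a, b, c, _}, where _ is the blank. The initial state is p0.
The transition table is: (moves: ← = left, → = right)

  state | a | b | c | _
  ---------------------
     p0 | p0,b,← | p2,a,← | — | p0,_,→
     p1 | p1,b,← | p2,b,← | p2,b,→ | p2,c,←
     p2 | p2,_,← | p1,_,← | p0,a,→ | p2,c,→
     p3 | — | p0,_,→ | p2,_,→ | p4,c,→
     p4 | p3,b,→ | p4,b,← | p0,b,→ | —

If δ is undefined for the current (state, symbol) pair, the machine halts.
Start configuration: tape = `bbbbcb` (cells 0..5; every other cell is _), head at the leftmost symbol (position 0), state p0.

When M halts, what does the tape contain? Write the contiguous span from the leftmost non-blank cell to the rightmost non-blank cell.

p0 | _[b]bbbcb   read b → write a, move ←, go to p2
p2 | [_]abbbcb   read _ → write c, move →, go to p2
p2 | c[a]bbbcb   read a → write _, move ←, go to p2
p2 | [c]_bbbcb   read c → write a, move →, go to p0
p0 | a[_]bbbcb   read _ → write _, move →, go to p0
p0 | a_[b]bbcb   read b → write a, move ←, go to p2
p2 | a[_]abbcb   read _ → write c, move →, go to p2
p2 | ac[a]bbcb   read a → write _, move ←, go to p2
p2 | a[c]_bbcb   read c → write a, move →, go to p0
p0 | aa[_]bbcb   read _ → write _, move →, go to p0
p0 | aa_[b]bcb   read b → write a, move ←, go to p2
p2 | aa[_]abcb   read _ → write c, move →, go to p2
p2 | aac[a]bcb   read a → write _, move ←, go to p2
p2 | aa[c]_bcb   read c → write a, move →, go to p0
p0 | aaa[_]bcb   read _ → write _, move →, go to p0
p0 | aaa_[b]cb   read b → write a, move ←, go to p2
p2 | aaa[_]acb   read _ → write c, move →, go to p2
p2 | aaac[a]cb   read a → write _, move ←, go to p2
p2 | aaa[c]_cb   read c → write a, move →, go to p0
p0 | aaaa[_]cb   read _ → write _, move →, go to p0
p0 | aaaa_[c]b
The non-blank tape span at halt is aaaa_cb.

aaaa_cb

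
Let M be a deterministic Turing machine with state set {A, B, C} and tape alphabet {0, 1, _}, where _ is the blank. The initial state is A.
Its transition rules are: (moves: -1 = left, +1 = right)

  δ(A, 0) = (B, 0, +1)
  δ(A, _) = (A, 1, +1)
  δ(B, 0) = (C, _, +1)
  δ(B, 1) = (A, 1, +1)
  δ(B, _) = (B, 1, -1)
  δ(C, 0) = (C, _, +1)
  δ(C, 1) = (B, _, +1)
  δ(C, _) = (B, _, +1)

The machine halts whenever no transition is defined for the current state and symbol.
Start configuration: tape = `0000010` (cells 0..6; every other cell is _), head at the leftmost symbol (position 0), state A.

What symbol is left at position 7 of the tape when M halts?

1

state=A head=0 tape=[0]000010__   (A,0)→(B,0,+1)
state=B head=1 tape=0[0]00010__   (B,0)→(C,_,+1)
state=C head=2 tape=0_[0]0010__   (C,0)→(C,_,+1)
state=C head=3 tape=0__[0]010__   (C,0)→(C,_,+1)
state=C head=4 tape=0___[0]10__   (C,0)→(C,_,+1)
state=C head=5 tape=0____[1]0__   (C,1)→(B,_,+1)
state=B head=6 tape=0_____[0]__   (B,0)→(C,_,+1)
state=C head=7 tape=0______[_]_   (C,_)→(B,_,+1)
state=B head=8 tape=0_______[_]   (B,_)→(B,1,-1)
state=B head=7 tape=0______[_]1   (B,_)→(B,1,-1)
state=B head=6 tape=0_____[_]11   (B,_)→(B,1,-1)
state=B head=5 tape=0____[_]111   (B,_)→(B,1,-1)
state=B head=4 tape=0___[_]1111   (B,_)→(B,1,-1)
state=B head=3 tape=0__[_]11111   (B,_)→(B,1,-1)
state=B head=2 tape=0_[_]111111   (B,_)→(B,1,-1)
state=B head=1 tape=0[_]1111111   (B,_)→(B,1,-1)
state=B head=0 tape=[0]11111111   (B,0)→(C,_,+1)
state=C head=1 tape=_[1]1111111   (C,1)→(B,_,+1)
state=B head=2 tape=__[1]111111   (B,1)→(A,1,+1)
state=A head=3 tape=__1[1]11111
Cell 7 holds 1 when M halts.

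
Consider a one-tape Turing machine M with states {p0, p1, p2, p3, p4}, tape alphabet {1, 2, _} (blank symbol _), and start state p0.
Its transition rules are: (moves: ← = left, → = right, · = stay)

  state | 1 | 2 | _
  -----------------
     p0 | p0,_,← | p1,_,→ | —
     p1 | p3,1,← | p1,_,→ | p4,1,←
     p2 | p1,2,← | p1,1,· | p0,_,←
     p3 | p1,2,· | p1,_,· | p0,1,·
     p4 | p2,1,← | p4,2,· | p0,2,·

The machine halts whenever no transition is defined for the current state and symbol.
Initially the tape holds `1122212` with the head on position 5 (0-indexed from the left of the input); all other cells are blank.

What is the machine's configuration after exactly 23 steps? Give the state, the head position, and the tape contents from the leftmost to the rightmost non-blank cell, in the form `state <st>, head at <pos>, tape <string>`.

p0 | 11222[1]2   read 1 → write _, move ←, go to p0
p0 | 1122[2]_2   read 2 → write _, move →, go to p1
p1 | 1122_[_]2   read _ → write 1, move ←, go to p4
p4 | 1122[_]12   read _ → write 2, move ·, go to p0
p0 | 1122[2]12   read 2 → write _, move →, go to p1
p1 | 1122_[1]2   read 1 → write 1, move ←, go to p3
p3 | 1122[_]12   read _ → write 1, move ·, go to p0
p0 | 1122[1]12   read 1 → write _, move ←, go to p0
p0 | 112[2]_12   read 2 → write _, move →, go to p1
p1 | 112_[_]12   read _ → write 1, move ←, go to p4
p4 | 112[_]112   read _ → write 2, move ·, go to p0
p0 | 112[2]112   read 2 → write _, move →, go to p1
p1 | 112_[1]12   read 1 → write 1, move ←, go to p3
p3 | 112[_]112   read _ → write 1, move ·, go to p0
p0 | 112[1]112   read 1 → write _, move ←, go to p0
p0 | 11[2]_112   read 2 → write _, move →, go to p1
p1 | 11_[_]112   read _ → write 1, move ←, go to p4
p4 | 11[_]1112   read _ → write 2, move ·, go to p0
p0 | 11[2]1112   read 2 → write _, move →, go to p1
p1 | 11_[1]112   read 1 → write 1, move ←, go to p3
p3 | 11[_]1112   read _ → write 1, move ·, go to p0
p0 | 11[1]1112   read 1 → write _, move ←, go to p0
p0 | 1[1]_1112   read 1 → write _, move ←, go to p0
p0 | [1]__1112
After 23 steps: state p0, head at 0, tape 1__1112.

state p0, head at 0, tape 1__1112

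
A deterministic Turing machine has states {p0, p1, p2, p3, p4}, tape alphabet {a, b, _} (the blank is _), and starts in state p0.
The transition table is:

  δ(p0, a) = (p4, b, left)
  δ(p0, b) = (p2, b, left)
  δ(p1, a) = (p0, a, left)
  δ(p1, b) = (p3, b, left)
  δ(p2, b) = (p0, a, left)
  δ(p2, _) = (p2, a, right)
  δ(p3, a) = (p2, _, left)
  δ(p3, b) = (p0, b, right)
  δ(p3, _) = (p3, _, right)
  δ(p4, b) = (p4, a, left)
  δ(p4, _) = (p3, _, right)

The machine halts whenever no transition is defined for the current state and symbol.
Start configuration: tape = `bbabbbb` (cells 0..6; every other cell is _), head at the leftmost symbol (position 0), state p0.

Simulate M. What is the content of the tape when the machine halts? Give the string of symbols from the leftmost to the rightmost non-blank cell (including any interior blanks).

p0 | __[b]babbbb   read b → write b, move left, go to p2
p2 | _[_]bbabbbb   read _ → write a, move right, go to p2
p2 | _a[b]babbbb   read b → write a, move left, go to p0
p0 | _[a]ababbbb   read a → write b, move left, go to p4
p4 | [_]bababbbb   read _ → write _, move right, go to p3
p3 | _[b]ababbbb   read b → write b, move right, go to p0
p0 | _b[a]babbbb   read a → write b, move left, go to p4
p4 | _[b]bbabbbb   read b → write a, move left, go to p4
p4 | [_]abbabbbb   read _ → write _, move right, go to p3
p3 | _[a]bbabbbb   read a → write _, move left, go to p2
p2 | [_]_bbabbbb   read _ → write a, move right, go to p2
p2 | a[_]bbabbbb   read _ → write a, move right, go to p2
p2 | aa[b]babbbb   read b → write a, move left, go to p0
p0 | a[a]ababbbb   read a → write b, move left, go to p4
p4 | [a]bababbbb
The non-blank tape span at halt is abababbbb.

abababbbb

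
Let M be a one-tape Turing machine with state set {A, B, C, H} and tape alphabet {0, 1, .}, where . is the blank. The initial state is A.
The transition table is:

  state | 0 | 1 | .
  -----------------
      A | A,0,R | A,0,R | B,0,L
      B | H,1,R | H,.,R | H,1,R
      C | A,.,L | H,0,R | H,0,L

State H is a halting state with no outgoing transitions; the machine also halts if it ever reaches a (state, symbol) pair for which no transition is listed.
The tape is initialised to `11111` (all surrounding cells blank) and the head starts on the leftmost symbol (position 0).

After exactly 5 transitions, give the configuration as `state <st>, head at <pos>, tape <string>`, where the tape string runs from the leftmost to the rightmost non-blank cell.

state=A head=0 tape=[1]1111.   (A,1)→(A,0,R)
state=A head=1 tape=0[1]111.   (A,1)→(A,0,R)
state=A head=2 tape=00[1]11.   (A,1)→(A,0,R)
state=A head=3 tape=000[1]1.   (A,1)→(A,0,R)
state=A head=4 tape=0000[1].   (A,1)→(A,0,R)
state=A head=5 tape=00000[.]
After 5 steps: state A, head at 5, tape 00000.

state A, head at 5, tape 00000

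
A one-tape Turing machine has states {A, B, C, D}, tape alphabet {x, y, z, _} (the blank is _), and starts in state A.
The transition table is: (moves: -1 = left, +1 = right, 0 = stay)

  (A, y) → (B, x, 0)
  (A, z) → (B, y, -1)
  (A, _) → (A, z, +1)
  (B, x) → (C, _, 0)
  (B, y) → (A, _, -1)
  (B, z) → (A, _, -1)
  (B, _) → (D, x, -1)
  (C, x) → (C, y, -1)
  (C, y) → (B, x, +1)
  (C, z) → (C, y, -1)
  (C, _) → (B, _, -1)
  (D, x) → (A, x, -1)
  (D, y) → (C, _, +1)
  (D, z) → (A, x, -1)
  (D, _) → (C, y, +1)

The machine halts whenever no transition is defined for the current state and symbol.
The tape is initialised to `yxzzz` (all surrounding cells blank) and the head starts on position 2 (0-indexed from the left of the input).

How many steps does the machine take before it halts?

25

state=A head=2 tape=____yx[z]zz   (A,z)→(B,y,-1)
state=B head=1 tape=____y[x]yzz   (B,x)→(C,_,0)
state=C head=1 tape=____y[_]yzz   (C,_)→(B,_,-1)
state=B head=0 tape=____[y]_yzz   (B,y)→(A,_,-1)
state=A head=-1 tape=___[_]__yzz   (A,_)→(A,z,+1)
state=A head=0 tape=___z[_]_yzz   (A,_)→(A,z,+1)
state=A head=1 tape=___zz[_]yzz   (A,_)→(A,z,+1)
state=A head=2 tape=___zzz[y]zz   (A,y)→(B,x,0)
state=B head=2 tape=___zzz[x]zz   (B,x)→(C,_,0)
state=C head=2 tape=___zzz[_]zz   (C,_)→(B,_,-1)
state=B head=1 tape=___zz[z]_zz   (B,z)→(A,_,-1)
state=A head=0 tape=___z[z]__zz   (A,z)→(B,y,-1)
state=B head=-1 tape=___[z]y__zz   (B,z)→(A,_,-1)
state=A head=-2 tape=__[_]_y__zz   (A,_)→(A,z,+1)
state=A head=-1 tape=__z[_]y__zz   (A,_)→(A,z,+1)
state=A head=0 tape=__zz[y]__zz   (A,y)→(B,x,0)
state=B head=0 tape=__zz[x]__zz   (B,x)→(C,_,0)
state=C head=0 tape=__zz[_]__zz   (C,_)→(B,_,-1)
state=B head=-1 tape=__z[z]___zz   (B,z)→(A,_,-1)
state=A head=-2 tape=__[z]____zz   (A,z)→(B,y,-1)
state=B head=-3 tape=_[_]y____zz   (B,_)→(D,x,-1)
state=D head=-4 tape=[_]xy____zz   (D,_)→(C,y,+1)
state=C head=-3 tape=y[x]y____zz   (C,x)→(C,y,-1)
state=C head=-4 tape=[y]yy____zz   (C,y)→(B,x,+1)
state=B head=-3 tape=x[y]y____zz   (B,y)→(A,_,-1)
state=A head=-4 tape=[x]_y____zz
M halts after 25 transitions.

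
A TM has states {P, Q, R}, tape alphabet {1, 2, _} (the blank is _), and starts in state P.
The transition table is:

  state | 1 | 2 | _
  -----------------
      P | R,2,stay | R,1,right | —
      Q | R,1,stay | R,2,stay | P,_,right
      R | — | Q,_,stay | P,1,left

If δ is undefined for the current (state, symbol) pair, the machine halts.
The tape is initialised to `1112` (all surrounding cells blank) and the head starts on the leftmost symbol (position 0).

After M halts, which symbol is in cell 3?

state=P head=0 tape=[1]112__   (P,1)→(R,2,stay)
state=R head=0 tape=[2]112__   (R,2)→(Q,_,stay)
state=Q head=0 tape=[_]112__   (Q,_)→(P,_,right)
state=P head=1 tape=_[1]12__   (P,1)→(R,2,stay)
state=R head=1 tape=_[2]12__   (R,2)→(Q,_,stay)
state=Q head=1 tape=_[_]12__   (Q,_)→(P,_,right)
state=P head=2 tape=__[1]2__   (P,1)→(R,2,stay)
state=R head=2 tape=__[2]2__   (R,2)→(Q,_,stay)
state=Q head=2 tape=__[_]2__   (Q,_)→(P,_,right)
state=P head=3 tape=___[2]__   (P,2)→(R,1,right)
state=R head=4 tape=___1[_]_   (R,_)→(P,1,left)
state=P head=3 tape=___[1]1_   (P,1)→(R,2,stay)
state=R head=3 tape=___[2]1_   (R,2)→(Q,_,stay)
state=Q head=3 tape=___[_]1_   (Q,_)→(P,_,right)
state=P head=4 tape=____[1]_   (P,1)→(R,2,stay)
state=R head=4 tape=____[2]_   (R,2)→(Q,_,stay)
state=Q head=4 tape=____[_]_   (Q,_)→(P,_,right)
state=P head=5 tape=_____[_]
Cell 3 holds _ when M halts.

_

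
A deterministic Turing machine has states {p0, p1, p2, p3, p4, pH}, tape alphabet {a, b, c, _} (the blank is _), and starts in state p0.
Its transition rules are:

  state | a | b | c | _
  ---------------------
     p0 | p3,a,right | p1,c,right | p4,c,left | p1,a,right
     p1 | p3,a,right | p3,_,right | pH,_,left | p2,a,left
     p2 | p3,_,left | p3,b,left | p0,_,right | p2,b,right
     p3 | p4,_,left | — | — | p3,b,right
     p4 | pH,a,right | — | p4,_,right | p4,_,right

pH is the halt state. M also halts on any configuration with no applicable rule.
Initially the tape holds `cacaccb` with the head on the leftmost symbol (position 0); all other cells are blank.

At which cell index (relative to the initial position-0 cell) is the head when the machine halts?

2

p0 | _[c]acaccb   read c → write c, move left, go to p4
p4 | [_]cacaccb   read _ → write _, move right, go to p4
p4 | _[c]acaccb   read c → write _, move right, go to p4
p4 | __[a]caccb   read a → write a, move right, go to pH
pH | __a[c]accb
At halt the head is at cell 2.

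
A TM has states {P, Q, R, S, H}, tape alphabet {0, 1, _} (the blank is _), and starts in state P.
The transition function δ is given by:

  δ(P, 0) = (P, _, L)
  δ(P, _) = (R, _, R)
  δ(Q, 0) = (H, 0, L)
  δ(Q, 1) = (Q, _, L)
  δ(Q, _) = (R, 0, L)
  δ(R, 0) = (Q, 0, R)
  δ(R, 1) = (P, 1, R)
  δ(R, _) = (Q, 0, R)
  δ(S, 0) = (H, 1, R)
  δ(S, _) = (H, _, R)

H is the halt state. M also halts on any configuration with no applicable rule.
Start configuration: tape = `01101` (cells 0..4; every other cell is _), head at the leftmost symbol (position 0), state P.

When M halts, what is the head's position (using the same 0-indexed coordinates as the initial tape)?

state=P head=0 tape=_[0]1101   (P,0)→(P,_,L)
state=P head=-1 tape=[_]_1101   (P,_)→(R,_,R)
state=R head=0 tape=_[_]1101   (R,_)→(Q,0,R)
state=Q head=1 tape=_0[1]101   (Q,1)→(Q,_,L)
state=Q head=0 tape=_[0]_101   (Q,0)→(H,0,L)
state=H head=-1 tape=[_]0_101
At halt the head is at cell -1.

-1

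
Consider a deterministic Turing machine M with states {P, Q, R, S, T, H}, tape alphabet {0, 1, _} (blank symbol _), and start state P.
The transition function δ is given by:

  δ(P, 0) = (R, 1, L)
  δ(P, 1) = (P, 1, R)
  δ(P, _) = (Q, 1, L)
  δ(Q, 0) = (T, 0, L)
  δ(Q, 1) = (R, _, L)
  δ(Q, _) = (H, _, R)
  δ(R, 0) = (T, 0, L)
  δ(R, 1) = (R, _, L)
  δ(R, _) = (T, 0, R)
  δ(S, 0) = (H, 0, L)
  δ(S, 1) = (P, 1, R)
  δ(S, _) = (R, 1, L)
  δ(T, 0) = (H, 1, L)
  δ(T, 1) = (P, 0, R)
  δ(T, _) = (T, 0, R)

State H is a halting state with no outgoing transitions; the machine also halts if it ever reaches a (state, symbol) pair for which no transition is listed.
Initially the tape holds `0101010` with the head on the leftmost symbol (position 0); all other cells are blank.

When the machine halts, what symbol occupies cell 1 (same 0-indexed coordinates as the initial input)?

P | __[0]101010   read 0 → write 1, move L, go to R
R | _[_]1101010   read _ → write 0, move R, go to T
T | _0[1]101010   read 1 → write 0, move R, go to P
P | _00[1]01010   read 1 → write 1, move R, go to P
P | _001[0]1010   read 0 → write 1, move L, go to R
R | _00[1]11010   read 1 → write _, move L, go to R
R | _0[0]_11010   read 0 → write 0, move L, go to T
T | _[0]0_11010   read 0 → write 1, move L, go to H
H | [_]10_11010
Cell 1 holds _ when M halts.

_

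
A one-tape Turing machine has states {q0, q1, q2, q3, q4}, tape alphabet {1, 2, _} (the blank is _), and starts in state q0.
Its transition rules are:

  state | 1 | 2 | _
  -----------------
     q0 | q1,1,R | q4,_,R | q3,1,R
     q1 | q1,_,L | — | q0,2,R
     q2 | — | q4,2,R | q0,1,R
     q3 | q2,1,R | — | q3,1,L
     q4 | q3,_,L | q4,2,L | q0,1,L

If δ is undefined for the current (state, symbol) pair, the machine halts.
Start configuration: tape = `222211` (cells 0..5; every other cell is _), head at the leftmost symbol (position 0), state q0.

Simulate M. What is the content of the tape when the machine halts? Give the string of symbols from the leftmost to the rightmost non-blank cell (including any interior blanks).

211_2211

q0 | __[2]22211   read 2 → write _, move R, go to q4
q4 | ___[2]2211   read 2 → write 2, move L, go to q4
q4 | __[_]22211   read _ → write 1, move L, go to q0
q0 | _[_]122211   read _ → write 1, move R, go to q3
q3 | _1[1]22211   read 1 → write 1, move R, go to q2
q2 | _11[2]2211   read 2 → write 2, move R, go to q4
q4 | _112[2]211   read 2 → write 2, move L, go to q4
q4 | _11[2]2211   read 2 → write 2, move L, go to q4
q4 | _1[1]22211   read 1 → write _, move L, go to q3
q3 | _[1]_22211   read 1 → write 1, move R, go to q2
q2 | _1[_]22211   read _ → write 1, move R, go to q0
q0 | _11[2]2211   read 2 → write _, move R, go to q4
q4 | _11_[2]211   read 2 → write 2, move L, go to q4
q4 | _11[_]2211   read _ → write 1, move L, go to q0
q0 | _1[1]12211   read 1 → write 1, move R, go to q1
q1 | _11[1]2211   read 1 → write _, move L, go to q1
q1 | _1[1]_2211   read 1 → write _, move L, go to q1
q1 | _[1]__2211   read 1 → write _, move L, go to q1
q1 | [_]___2211   read _ → write 2, move R, go to q0
q0 | 2[_]__2211   read _ → write 1, move R, go to q3
q3 | 21[_]_2211   read _ → write 1, move L, go to q3
q3 | 2[1]1_2211   read 1 → write 1, move R, go to q2
q2 | 21[1]_2211
The non-blank tape span at halt is 211_2211.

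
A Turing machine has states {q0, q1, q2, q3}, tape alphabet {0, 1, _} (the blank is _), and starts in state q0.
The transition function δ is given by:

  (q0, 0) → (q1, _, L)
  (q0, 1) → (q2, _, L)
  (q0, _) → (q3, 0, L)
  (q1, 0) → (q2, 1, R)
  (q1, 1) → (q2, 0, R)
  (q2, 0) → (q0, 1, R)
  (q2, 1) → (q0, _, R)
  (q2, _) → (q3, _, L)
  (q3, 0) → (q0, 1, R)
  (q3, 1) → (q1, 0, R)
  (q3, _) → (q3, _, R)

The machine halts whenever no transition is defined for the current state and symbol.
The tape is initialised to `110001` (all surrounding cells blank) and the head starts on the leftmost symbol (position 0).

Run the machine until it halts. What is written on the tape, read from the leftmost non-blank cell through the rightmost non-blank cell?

q0 | __[1]10001___   read 1 → write _, move L, go to q2
q2 | _[_]_10001___   read _ → write _, move L, go to q3
q3 | [_]__10001___   read _ → write _, move R, go to q3
q3 | _[_]_10001___   read _ → write _, move R, go to q3
q3 | __[_]10001___   read _ → write _, move R, go to q3
q3 | ___[1]0001___   read 1 → write 0, move R, go to q1
q1 | ___0[0]001___   read 0 → write 1, move R, go to q2
q2 | ___01[0]01___   read 0 → write 1, move R, go to q0
q0 | ___011[0]1___   read 0 → write _, move L, go to q1
q1 | ___01[1]_1___   read 1 → write 0, move R, go to q2
q2 | ___010[_]1___   read _ → write _, move L, go to q3
q3 | ___01[0]_1___   read 0 → write 1, move R, go to q0
q0 | ___011[_]1___   read _ → write 0, move L, go to q3
q3 | ___01[1]01___   read 1 → write 0, move R, go to q1
q1 | ___010[0]1___   read 0 → write 1, move R, go to q2
q2 | ___0101[1]___   read 1 → write _, move R, go to q0
q0 | ___0101_[_]__   read _ → write 0, move L, go to q3
q3 | ___0101[_]0__   read _ → write _, move R, go to q3
q3 | ___0101_[0]__   read 0 → write 1, move R, go to q0
q0 | ___0101_1[_]_   read _ → write 0, move L, go to q3
q3 | ___0101_[1]0_   read 1 → write 0, move R, go to q1
q1 | ___0101_0[0]_   read 0 → write 1, move R, go to q2
q2 | ___0101_01[_]   read _ → write _, move L, go to q3
q3 | ___0101_0[1]_   read 1 → write 0, move R, go to q1
q1 | ___0101_00[_]
The non-blank tape span at halt is 0101_00.

0101_00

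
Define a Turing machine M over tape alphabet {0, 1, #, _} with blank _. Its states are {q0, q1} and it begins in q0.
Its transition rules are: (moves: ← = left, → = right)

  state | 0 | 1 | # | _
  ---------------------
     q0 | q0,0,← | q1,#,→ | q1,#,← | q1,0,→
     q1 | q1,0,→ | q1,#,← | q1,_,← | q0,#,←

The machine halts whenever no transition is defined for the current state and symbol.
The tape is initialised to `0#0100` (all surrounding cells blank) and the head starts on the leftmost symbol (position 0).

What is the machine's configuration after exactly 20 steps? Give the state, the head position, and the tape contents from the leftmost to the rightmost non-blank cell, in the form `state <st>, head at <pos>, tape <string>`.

state=q0 head=0 tape=___[0]#0100   (q0,0)→(q0,0,←)
state=q0 head=-1 tape=__[_]0#0100   (q0,_)→(q1,0,→)
state=q1 head=0 tape=__0[0]#0100   (q1,0)→(q1,0,→)
state=q1 head=1 tape=__00[#]0100   (q1,#)→(q1,_,←)
state=q1 head=0 tape=__0[0]_0100   (q1,0)→(q1,0,→)
state=q1 head=1 tape=__00[_]0100   (q1,_)→(q0,#,←)
state=q0 head=0 tape=__0[0]#0100   (q0,0)→(q0,0,←)
state=q0 head=-1 tape=__[0]0#0100   (q0,0)→(q0,0,←)
state=q0 head=-2 tape=_[_]00#0100   (q0,_)→(q1,0,→)
state=q1 head=-1 tape=_0[0]0#0100   (q1,0)→(q1,0,→)
state=q1 head=0 tape=_00[0]#0100   (q1,0)→(q1,0,→)
state=q1 head=1 tape=_000[#]0100   (q1,#)→(q1,_,←)
state=q1 head=0 tape=_00[0]_0100   (q1,0)→(q1,0,→)
state=q1 head=1 tape=_000[_]0100   (q1,_)→(q0,#,←)
state=q0 head=0 tape=_00[0]#0100   (q0,0)→(q0,0,←)
state=q0 head=-1 tape=_0[0]0#0100   (q0,0)→(q0,0,←)
state=q0 head=-2 tape=_[0]00#0100   (q0,0)→(q0,0,←)
state=q0 head=-3 tape=[_]000#0100   (q0,_)→(q1,0,→)
state=q1 head=-2 tape=0[0]00#0100   (q1,0)→(q1,0,→)
state=q1 head=-1 tape=00[0]0#0100   (q1,0)→(q1,0,→)
state=q1 head=0 tape=000[0]#0100
After 20 steps: state q1, head at 0, tape 0000#0100.

state q1, head at 0, tape 0000#0100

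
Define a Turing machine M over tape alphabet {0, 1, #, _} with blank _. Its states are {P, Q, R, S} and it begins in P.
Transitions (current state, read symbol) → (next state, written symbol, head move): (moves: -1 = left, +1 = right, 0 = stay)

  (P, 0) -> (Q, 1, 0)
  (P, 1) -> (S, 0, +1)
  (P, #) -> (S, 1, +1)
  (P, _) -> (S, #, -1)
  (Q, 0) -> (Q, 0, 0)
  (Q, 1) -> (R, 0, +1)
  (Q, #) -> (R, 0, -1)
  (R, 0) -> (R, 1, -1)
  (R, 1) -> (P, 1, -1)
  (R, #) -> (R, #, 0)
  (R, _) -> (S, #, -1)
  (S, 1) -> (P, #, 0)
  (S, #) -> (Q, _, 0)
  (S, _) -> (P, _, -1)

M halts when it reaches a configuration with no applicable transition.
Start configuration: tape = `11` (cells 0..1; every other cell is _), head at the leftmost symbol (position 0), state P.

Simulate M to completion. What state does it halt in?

P | [1]1_   read 1 → write 0, move +1, go to S
S | 0[1]_   read 1 → write #, move 0, go to P
P | 0[#]_   read # → write 1, move +1, go to S
S | 01[_]   read _ → write _, move -1, go to P
P | 0[1]_   read 1 → write 0, move +1, go to S
S | 00[_]   read _ → write _, move -1, go to P
P | 0[0]_   read 0 → write 1, move 0, go to Q
Q | 0[1]_   read 1 → write 0, move +1, go to R
R | 00[_]   read _ → write #, move -1, go to S
S | 0[0]#
No transition is defined for (S, 0); M halts in state S.

S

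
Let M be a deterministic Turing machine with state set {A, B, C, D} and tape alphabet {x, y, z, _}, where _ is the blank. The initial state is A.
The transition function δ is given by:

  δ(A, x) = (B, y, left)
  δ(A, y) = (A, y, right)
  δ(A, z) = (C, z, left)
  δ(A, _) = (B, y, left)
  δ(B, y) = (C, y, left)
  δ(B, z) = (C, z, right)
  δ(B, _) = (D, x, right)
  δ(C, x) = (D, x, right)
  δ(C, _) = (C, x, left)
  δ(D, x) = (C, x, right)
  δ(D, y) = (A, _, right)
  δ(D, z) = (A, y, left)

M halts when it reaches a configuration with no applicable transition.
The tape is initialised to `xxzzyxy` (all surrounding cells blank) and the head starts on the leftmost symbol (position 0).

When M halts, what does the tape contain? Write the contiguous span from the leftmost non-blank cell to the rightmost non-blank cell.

xxxzzyxy

state=A head=0 tape=_[x]xzzyxy   (A,x)→(B,y,left)
state=B head=-1 tape=[_]yxzzyxy   (B,_)→(D,x,right)
state=D head=0 tape=x[y]xzzyxy   (D,y)→(A,_,right)
state=A head=1 tape=x_[x]zzyxy   (A,x)→(B,y,left)
state=B head=0 tape=x[_]yzzyxy   (B,_)→(D,x,right)
state=D head=1 tape=xx[y]zzyxy   (D,y)→(A,_,right)
state=A head=2 tape=xx_[z]zyxy   (A,z)→(C,z,left)
state=C head=1 tape=xx[_]zzyxy   (C,_)→(C,x,left)
state=C head=0 tape=x[x]xzzyxy   (C,x)→(D,x,right)
state=D head=1 tape=xx[x]zzyxy   (D,x)→(C,x,right)
state=C head=2 tape=xxx[z]zyxy
The non-blank tape span at halt is xxxzzyxy.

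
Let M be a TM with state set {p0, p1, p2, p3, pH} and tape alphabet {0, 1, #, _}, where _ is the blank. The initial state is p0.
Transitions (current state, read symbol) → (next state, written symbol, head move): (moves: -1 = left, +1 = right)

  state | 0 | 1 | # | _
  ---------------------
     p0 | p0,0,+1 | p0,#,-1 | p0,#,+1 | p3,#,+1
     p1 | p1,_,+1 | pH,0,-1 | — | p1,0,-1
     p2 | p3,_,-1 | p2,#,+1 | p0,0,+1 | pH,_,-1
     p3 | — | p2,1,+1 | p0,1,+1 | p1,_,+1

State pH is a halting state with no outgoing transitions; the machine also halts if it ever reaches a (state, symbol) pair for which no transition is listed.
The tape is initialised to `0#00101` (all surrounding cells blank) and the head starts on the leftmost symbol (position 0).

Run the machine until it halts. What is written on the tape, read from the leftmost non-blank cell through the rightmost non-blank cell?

p0 | [0]#00101___   read 0 → write 0, move +1, go to p0
p0 | 0[#]00101___   read # → write #, move +1, go to p0
p0 | 0#[0]0101___   read 0 → write 0, move +1, go to p0
p0 | 0#0[0]101___   read 0 → write 0, move +1, go to p0
p0 | 0#00[1]01___   read 1 → write #, move -1, go to p0
p0 | 0#0[0]#01___   read 0 → write 0, move +1, go to p0
p0 | 0#00[#]01___   read # → write #, move +1, go to p0
p0 | 0#00#[0]1___   read 0 → write 0, move +1, go to p0
p0 | 0#00#0[1]___   read 1 → write #, move -1, go to p0
p0 | 0#00#[0]#___   read 0 → write 0, move +1, go to p0
p0 | 0#00#0[#]___   read # → write #, move +1, go to p0
p0 | 0#00#0#[_]__   read _ → write #, move +1, go to p3
p3 | 0#00#0##[_]_   read _ → write _, move +1, go to p1
p1 | 0#00#0##_[_]   read _ → write 0, move -1, go to p1
p1 | 0#00#0##[_]0   read _ → write 0, move -1, go to p1
p1 | 0#00#0#[#]00
The non-blank tape span at halt is 0#00#0##00.

0#00#0##00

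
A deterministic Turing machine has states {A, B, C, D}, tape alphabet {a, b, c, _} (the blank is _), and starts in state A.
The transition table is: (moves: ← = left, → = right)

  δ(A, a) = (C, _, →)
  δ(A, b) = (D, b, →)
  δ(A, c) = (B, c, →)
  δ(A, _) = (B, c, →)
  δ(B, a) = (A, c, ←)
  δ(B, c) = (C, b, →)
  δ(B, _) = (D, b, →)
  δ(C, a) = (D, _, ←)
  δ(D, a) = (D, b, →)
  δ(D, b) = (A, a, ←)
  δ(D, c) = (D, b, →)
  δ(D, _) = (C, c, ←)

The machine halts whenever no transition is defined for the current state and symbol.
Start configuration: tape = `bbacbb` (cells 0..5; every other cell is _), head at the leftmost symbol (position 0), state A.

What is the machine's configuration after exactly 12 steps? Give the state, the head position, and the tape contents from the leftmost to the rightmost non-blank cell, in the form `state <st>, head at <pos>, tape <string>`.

A | [b]bacbb_   read b → write b, move →, go to D
D | b[b]acbb_   read b → write a, move ←, go to A
A | [b]aacbb_   read b → write b, move →, go to D
D | b[a]acbb_   read a → write b, move →, go to D
D | bb[a]cbb_   read a → write b, move →, go to D
D | bbb[c]bb_   read c → write b, move →, go to D
D | bbbb[b]b_   read b → write a, move ←, go to A
A | bbb[b]ab_   read b → write b, move →, go to D
D | bbbb[a]b_   read a → write b, move →, go to D
D | bbbbb[b]_   read b → write a, move ←, go to A
A | bbbb[b]a_   read b → write b, move →, go to D
D | bbbbb[a]_   read a → write b, move →, go to D
D | bbbbbb[_]
After 12 steps: state D, head at 6, tape bbbbbb.

state D, head at 6, tape bbbbbb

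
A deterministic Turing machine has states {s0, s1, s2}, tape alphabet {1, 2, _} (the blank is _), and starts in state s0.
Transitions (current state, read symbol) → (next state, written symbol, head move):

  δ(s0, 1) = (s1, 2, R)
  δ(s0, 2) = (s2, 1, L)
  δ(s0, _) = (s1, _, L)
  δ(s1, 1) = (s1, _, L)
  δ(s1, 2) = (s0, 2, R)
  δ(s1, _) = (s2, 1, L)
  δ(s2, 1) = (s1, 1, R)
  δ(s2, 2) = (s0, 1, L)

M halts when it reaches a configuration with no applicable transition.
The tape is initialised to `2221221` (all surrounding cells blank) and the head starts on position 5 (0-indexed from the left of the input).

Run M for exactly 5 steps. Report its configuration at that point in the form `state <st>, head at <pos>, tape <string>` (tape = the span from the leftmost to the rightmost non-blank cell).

state=s0 head=5 tape=22212[2]1   (s0,2)→(s2,1,L)
state=s2 head=4 tape=2221[2]11   (s2,2)→(s0,1,L)
state=s0 head=3 tape=222[1]111   (s0,1)→(s1,2,R)
state=s1 head=4 tape=2222[1]11   (s1,1)→(s1,_,L)
state=s1 head=3 tape=222[2]_11   (s1,2)→(s0,2,R)
state=s0 head=4 tape=2222[_]11
After 5 steps: state s0, head at 4, tape 2222_11.

state s0, head at 4, tape 2222_11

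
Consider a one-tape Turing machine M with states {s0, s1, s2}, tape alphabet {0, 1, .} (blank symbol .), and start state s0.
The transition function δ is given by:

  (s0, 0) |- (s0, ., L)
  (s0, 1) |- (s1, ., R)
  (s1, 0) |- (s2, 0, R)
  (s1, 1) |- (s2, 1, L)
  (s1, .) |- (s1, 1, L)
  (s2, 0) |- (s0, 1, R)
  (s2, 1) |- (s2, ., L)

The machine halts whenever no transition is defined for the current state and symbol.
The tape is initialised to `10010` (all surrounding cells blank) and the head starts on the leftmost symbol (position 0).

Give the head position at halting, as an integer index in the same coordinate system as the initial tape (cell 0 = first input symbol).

state=s0 head=0 tape=[1]0010.   (s0,1)→(s1,.,R)
state=s1 head=1 tape=.[0]010.   (s1,0)→(s2,0,R)
state=s2 head=2 tape=.0[0]10.   (s2,0)→(s0,1,R)
state=s0 head=3 tape=.01[1]0.   (s0,1)→(s1,.,R)
state=s1 head=4 tape=.01.[0].   (s1,0)→(s2,0,R)
state=s2 head=5 tape=.01.0[.]
At halt the head is at cell 5.

5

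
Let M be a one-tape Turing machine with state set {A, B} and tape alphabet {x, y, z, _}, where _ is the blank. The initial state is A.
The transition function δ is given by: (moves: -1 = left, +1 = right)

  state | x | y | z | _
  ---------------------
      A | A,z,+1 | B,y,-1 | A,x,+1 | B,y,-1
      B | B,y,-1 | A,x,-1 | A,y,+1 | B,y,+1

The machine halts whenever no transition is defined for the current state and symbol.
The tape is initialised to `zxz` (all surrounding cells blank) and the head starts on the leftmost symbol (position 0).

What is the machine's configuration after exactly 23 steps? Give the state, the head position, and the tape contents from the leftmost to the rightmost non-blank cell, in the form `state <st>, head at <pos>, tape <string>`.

state B, head at 1, tape zzyy

state=A head=0 tape=[z]xz_   (A,z)→(A,x,+1)
state=A head=1 tape=x[x]z_   (A,x)→(A,z,+1)
state=A head=2 tape=xz[z]_   (A,z)→(A,x,+1)
state=A head=3 tape=xzx[_]   (A,_)→(B,y,-1)
state=B head=2 tape=xz[x]y   (B,x)→(B,y,-1)
state=B head=1 tape=x[z]yy   (B,z)→(A,y,+1)
state=A head=2 tape=xy[y]y   (A,y)→(B,y,-1)
state=B head=1 tape=x[y]yy   (B,y)→(A,x,-1)
state=A head=0 tape=[x]xyy   (A,x)→(A,z,+1)
state=A head=1 tape=z[x]yy   (A,x)→(A,z,+1)
state=A head=2 tape=zz[y]y   (A,y)→(B,y,-1)
state=B head=1 tape=z[z]yy   (B,z)→(A,y,+1)
state=A head=2 tape=zy[y]y   (A,y)→(B,y,-1)
state=B head=1 tape=z[y]yy   (B,y)→(A,x,-1)
state=A head=0 tape=[z]xyy   (A,z)→(A,x,+1)
state=A head=1 tape=x[x]yy   (A,x)→(A,z,+1)
state=A head=2 tape=xz[y]y   (A,y)→(B,y,-1)
state=B head=1 tape=x[z]yy   (B,z)→(A,y,+1)
state=A head=2 tape=xy[y]y   (A,y)→(B,y,-1)
state=B head=1 tape=x[y]yy   (B,y)→(A,x,-1)
state=A head=0 tape=[x]xyy   (A,x)→(A,z,+1)
state=A head=1 tape=z[x]yy   (A,x)→(A,z,+1)
state=A head=2 tape=zz[y]y   (A,y)→(B,y,-1)
state=B head=1 tape=z[z]yy
After 23 steps: state B, head at 1, tape zzyy.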